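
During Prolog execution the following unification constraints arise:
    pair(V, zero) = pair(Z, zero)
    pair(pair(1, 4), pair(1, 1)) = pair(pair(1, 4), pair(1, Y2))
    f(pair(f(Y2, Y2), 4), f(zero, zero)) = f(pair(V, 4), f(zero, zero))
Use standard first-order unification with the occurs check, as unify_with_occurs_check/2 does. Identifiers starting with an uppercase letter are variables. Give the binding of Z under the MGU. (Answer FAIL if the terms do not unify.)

Decompose pair/2: V = Z,  zero = zero.
Bind V := Z; substituting into the one remaining equation that mentions V gives: f(pair(f(Y2, Y2), 4), f(zero, zero)) = f(pair(Z, 4), f(zero, zero)).
Delete trivial equation zero = zero.
Decompose pair/2: pair(1, 4) = pair(1, 4),  pair(1, 1) = pair(1, Y2).
Delete trivial equation pair(1, 4) = pair(1, 4).
Decompose pair/2: 1 = 1,  1 = Y2.
Delete trivial equation 1 = 1.
Bind Y2 := 1; substituting into the remaining equation gives: f(pair(f(1, 1), 4), f(zero, zero)) = f(pair(Z, 4), f(zero, zero)).
Decompose f/2: pair(f(1, 1), 4) = pair(Z, 4),  f(zero, zero) = f(zero, zero).
Decompose pair/2: f(1, 1) = Z,  4 = 4.
Bind Z := f(1, 1); no other remaining equation mentions Z. Substituting into the earlier binding gives V := f(1, 1).
Delete trivial equation 4 = 4.
Delete trivial equation f(zero, zero) = f(zero, zero).
MGU = { V -> f(1, 1), Y2 -> 1, Z -> f(1, 1) }, so Z -> f(1, 1).

f(1, 1)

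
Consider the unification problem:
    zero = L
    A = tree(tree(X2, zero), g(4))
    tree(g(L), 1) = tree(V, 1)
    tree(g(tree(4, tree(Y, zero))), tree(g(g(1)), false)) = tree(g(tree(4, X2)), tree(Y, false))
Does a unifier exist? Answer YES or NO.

YES

Bind L := zero; substituting into the one remaining equation that mentions L gives: tree(g(zero), 1) = tree(V, 1).
Bind A := tree(tree(X2, zero), g(4)); no other remaining equation mentions A.
Decompose tree/2: g(zero) = V,  1 = 1.
Bind V := g(zero); no other remaining equation mentions V.
Delete trivial equation 1 = 1.
Decompose tree/2: g(tree(4, tree(Y, zero))) = g(tree(4, X2)),  tree(g(g(1)), false) = tree(Y, false).
Decompose g/1: tree(4, tree(Y, zero)) = tree(4, X2).
Decompose tree/2: 4 = 4,  tree(Y, zero) = X2.
Delete trivial equation 4 = 4.
Bind X2 := tree(Y, zero); no other remaining equation mentions X2. Substituting into the earlier binding gives A := tree(tree(tree(Y, zero), zero), g(4)).
Decompose tree/2: g(g(1)) = Y,  false = false.
Bind Y := g(g(1)); no other remaining equation mentions Y. Substituting into the earlier bindings gives A := tree(tree(tree(g(g(1)), zero), zero), g(4)), X2 := tree(g(g(1)), zero).
Delete trivial equation false = false.
No equations remain and no clash or occurs-check failure arose, so a unifier exists.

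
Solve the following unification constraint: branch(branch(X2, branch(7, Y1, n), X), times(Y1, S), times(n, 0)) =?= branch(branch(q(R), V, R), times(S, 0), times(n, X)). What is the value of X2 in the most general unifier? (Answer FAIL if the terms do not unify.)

Decompose branch/3: branch(X2, branch(7, Y1, n), X) =?= branch(q(R), V, R),  times(Y1, S) =?= times(S, 0),  times(n, 0) =?= times(n, X).
Decompose branch/3: X2 =?= q(R),  branch(7, Y1, n) =?= V,  X =?= R.
Bind X2 := q(R); no other remaining equation mentions X2.
Bind V := branch(7, Y1, n); no other remaining equation mentions V.
Bind X := R; substituting into the one remaining equation that mentions X gives: times(n, 0) =?= times(n, R).
Decompose times/2: Y1 =?= S,  S =?= 0.
Bind Y1 := S; no other remaining equation mentions Y1. Substituting into the earlier binding gives V := branch(7, S, n).
Bind S := 0; no other remaining equation mentions S. Substituting into the earlier bindings gives V := branch(7, 0, n), Y1 := 0.
Decompose times/2: n =?= n,  0 =?= R.
Delete trivial equation n =?= n.
Bind R := 0. Substituting into the earlier bindings gives X2 := q(0), X := 0.
MGU = { X2 := q(0), V := branch(7, 0, n), X := 0, Y1 := 0, S := 0, R := 0 }, so X2 := q(0).

q(0)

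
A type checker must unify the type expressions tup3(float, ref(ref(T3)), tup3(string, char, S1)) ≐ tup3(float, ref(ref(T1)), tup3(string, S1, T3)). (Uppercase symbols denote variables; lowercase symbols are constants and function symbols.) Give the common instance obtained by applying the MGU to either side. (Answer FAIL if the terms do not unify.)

Decompose tup3/3: float ≐ float,  ref(ref(T3)) ≐ ref(ref(T1)),  tup3(string, char, S1) ≐ tup3(string, S1, T3).
Delete trivial equation float ≐ float.
Decompose ref/1: ref(T3) ≐ ref(T1).
Decompose ref/1: T3 ≐ T1.
Bind T3 := T1; substituting into the remaining equation gives: tup3(string, char, S1) ≐ tup3(string, S1, T1).
Decompose tup3/3: string ≐ string,  char ≐ S1,  S1 ≐ T1.
Delete trivial equation string ≐ string.
Bind S1 := char; substituting into the remaining equation gives: char ≐ T1.
Bind T1 := char. Substituting into the earlier binding gives T3 := char.
Applying the MGU to either side gives tup3(float, ref(ref(char)), tup3(string, char, char)).

tup3(float, ref(ref(char)), tup3(string, char, char))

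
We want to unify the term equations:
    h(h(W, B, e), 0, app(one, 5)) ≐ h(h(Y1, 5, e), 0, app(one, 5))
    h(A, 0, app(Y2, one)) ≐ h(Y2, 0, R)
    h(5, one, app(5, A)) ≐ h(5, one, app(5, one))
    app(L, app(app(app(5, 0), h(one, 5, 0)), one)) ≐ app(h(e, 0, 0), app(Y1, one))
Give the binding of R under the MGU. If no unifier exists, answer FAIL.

Decompose h/3: h(W, B, e) ≐ h(Y1, 5, e),  0 ≐ 0,  app(one, 5) ≐ app(one, 5).
Decompose h/3: W ≐ Y1,  B ≐ 5,  e ≐ e.
Bind W := Y1; no other remaining equation mentions W.
Bind B := 5; no other remaining equation mentions B.
Delete trivial equation e ≐ e.
Delete trivial equation 0 ≐ 0.
Delete trivial equation app(one, 5) ≐ app(one, 5).
Decompose h/3: A ≐ Y2,  0 ≐ 0,  app(Y2, one) ≐ R.
Bind A := Y2; substituting into the one remaining equation that mentions A gives: h(5, one, app(5, Y2)) ≐ h(5, one, app(5, one)).
Delete trivial equation 0 ≐ 0.
Bind R := app(Y2, one); no other remaining equation mentions R.
Decompose h/3: 5 ≐ 5,  one ≐ one,  app(5, Y2) ≐ app(5, one).
Delete trivial equation 5 ≐ 5.
Delete trivial equation one ≐ one.
Decompose app/2: 5 ≐ 5,  Y2 ≐ one.
Delete trivial equation 5 ≐ 5.
Bind Y2 := one; no other remaining equation mentions Y2. Substituting into the earlier bindings gives A := one, R := app(one, one).
Decompose app/2: L ≐ h(e, 0, 0),  app(app(app(5, 0), h(one, 5, 0)), one) ≐ app(Y1, one).
Bind L := h(e, 0, 0); no other remaining equation mentions L.
Decompose app/2: app(app(5, 0), h(one, 5, 0)) ≐ Y1,  one ≐ one.
Bind Y1 := app(app(5, 0), h(one, 5, 0)); no other remaining equation mentions Y1. Substituting into the earlier binding gives W := app(app(5, 0), h(one, 5, 0)).
Delete trivial equation one ≐ one.
MGU = { W := app(app(5, 0), h(one, 5, 0)), B := 5, A := one, R := app(one, one), Y2 := one, L := h(e, 0, 0), Y1 := app(app(5, 0), h(one, 5, 0)) }, so R := app(one, one).

app(one, one)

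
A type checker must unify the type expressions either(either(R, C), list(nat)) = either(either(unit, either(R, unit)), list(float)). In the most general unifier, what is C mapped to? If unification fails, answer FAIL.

Decompose either/2: either(R, C) = either(unit, either(R, unit)),  list(nat) = list(float).
Decompose either/2: R = unit,  C = either(R, unit).
Bind R := unit; substituting into the one remaining equation that mentions R gives: C = either(unit, unit).
Bind C := either(unit, unit); no other remaining equation mentions C.
Decompose list/1: nat = float.
Clash: constants nat and float differ; no unifier exists.

FAIL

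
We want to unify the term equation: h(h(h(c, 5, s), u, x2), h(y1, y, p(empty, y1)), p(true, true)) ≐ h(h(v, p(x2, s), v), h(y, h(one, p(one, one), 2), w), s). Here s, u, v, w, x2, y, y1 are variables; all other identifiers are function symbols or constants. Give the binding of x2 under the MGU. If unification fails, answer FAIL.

h(c, 5, p(true, true))

Decompose h/3: h(h(c, 5, s), u, x2) ≐ h(v, p(x2, s), v),  h(y1, y, p(empty, y1)) ≐ h(y, h(one, p(one, one), 2), w),  p(true, true) ≐ s.
Decompose h/3: h(c, 5, s) ≐ v,  u ≐ p(x2, s),  x2 ≐ v.
Bind v := h(c, 5, s); substituting into the one remaining equation that mentions v gives: x2 ≐ h(c, 5, s).
Bind u := p(x2, s); no other remaining equation mentions u.
Bind x2 := h(c, 5, s); no other remaining equation mentions x2. Substituting into the earlier binding gives u := p(h(c, 5, s), s).
Decompose h/3: y1 ≐ y,  y ≐ h(one, p(one, one), 2),  p(empty, y1) ≐ w.
Bind y1 := y; substituting into the one remaining equation that mentions y1 gives: p(empty, y) ≐ w.
Bind y := h(one, p(one, one), 2); substituting into the one remaining equation that mentions y gives: p(empty, h(one, p(one, one), 2)) ≐ w. Substituting into the earlier binding gives y1 := h(one, p(one, one), 2).
Bind w := p(empty, h(one, p(one, one), 2)); no other remaining equation mentions w.
Bind s := p(true, true). Substituting into the earlier bindings gives v := h(c, 5, p(true, true)), u := p(h(c, 5, p(true, true)), p(true, true)), x2 := h(c, 5, p(true, true)).
MGU = { v -> h(c, 5, p(true, true)), u -> p(h(c, 5, p(true, true)), p(true, true)), x2 -> h(c, 5, p(true, true)), y1 -> h(one, p(one, one), 2), y -> h(one, p(one, one), 2), w -> p(empty, h(one, p(one, one), 2)), s -> p(true, true) }, so x2 -> h(c, 5, p(true, true)).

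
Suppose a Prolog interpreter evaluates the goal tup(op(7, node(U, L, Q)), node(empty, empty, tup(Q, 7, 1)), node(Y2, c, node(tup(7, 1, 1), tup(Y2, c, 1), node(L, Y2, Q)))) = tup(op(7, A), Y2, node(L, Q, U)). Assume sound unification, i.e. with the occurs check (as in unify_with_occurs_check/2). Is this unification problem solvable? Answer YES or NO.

Decompose tup/3: op(7, node(U, L, Q)) = op(7, A),  node(empty, empty, tup(Q, 7, 1)) = Y2,  node(Y2, c, node(tup(7, 1, 1), tup(Y2, c, 1), node(L, Y2, Q))) = node(L, Q, U).
Decompose op/2: 7 = 7,  node(U, L, Q) = A.
Delete trivial equation 7 = 7.
Bind A := node(U, L, Q); no other remaining equation mentions A.
Bind Y2 := node(empty, empty, tup(Q, 7, 1)); substituting into the remaining equation gives: node(node(empty, empty, tup(Q, 7, 1)), c, node(tup(7, 1, 1), tup(node(empty, empty, tup(Q, 7, 1)), c, 1), node(L, node(empty, empty, tup(Q, 7, 1)), Q))) = node(L, Q, U).
Decompose node/3: node(empty, empty, tup(Q, 7, 1)) = L,  c = Q,  node(tup(7, 1, 1), tup(node(empty, empty, tup(Q, 7, 1)), c, 1), node(L, node(empty, empty, tup(Q, 7, 1)), Q)) = U.
Bind L := node(empty, empty, tup(Q, 7, 1)); substituting into the one remaining equation that mentions L gives: node(tup(7, 1, 1), tup(node(empty, empty, tup(Q, 7, 1)), c, 1), node(node(empty, empty, tup(Q, 7, 1)), node(empty, empty, tup(Q, 7, 1)), Q)) = U. Substituting into the earlier binding gives A := node(U, node(empty, empty, tup(Q, 7, 1)), Q).
Bind Q := c; substituting into the remaining equation gives: node(tup(7, 1, 1), tup(node(empty, empty, tup(c, 7, 1)), c, 1), node(node(empty, empty, tup(c, 7, 1)), node(empty, empty, tup(c, 7, 1)), c)) = U. Substituting into the earlier bindings gives A := node(U, node(empty, empty, tup(c, 7, 1)), c), Y2 := node(empty, empty, tup(c, 7, 1)), L := node(empty, empty, tup(c, 7, 1)).
Bind U := node(tup(7, 1, 1), tup(node(empty, empty, tup(c, 7, 1)), c, 1), node(node(empty, empty, tup(c, 7, 1)), node(empty, empty, tup(c, 7, 1)), c)). Substituting into the earlier binding gives A := node(node(tup(7, 1, 1), tup(node(empty, empty, tup(c, 7, 1)), c, 1), node(node(empty, empty, tup(c, 7, 1)), node(empty, empty, tup(c, 7, 1)), c)), node(empty, empty, tup(c, 7, 1)), c).
No equations remain and no clash or occurs-check failure arose, so a unifier exists.

YES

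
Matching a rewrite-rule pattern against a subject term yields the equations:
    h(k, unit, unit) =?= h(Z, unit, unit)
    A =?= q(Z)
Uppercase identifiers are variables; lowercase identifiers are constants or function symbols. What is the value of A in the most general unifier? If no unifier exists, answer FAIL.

q(k)

Decompose h/3: k =?= Z,  unit =?= unit,  unit =?= unit.
Bind Z := k; substituting into the one remaining equation that mentions Z gives: A =?= q(k).
Delete trivial equation unit =?= unit.
Delete trivial equation unit =?= unit.
Bind A := q(k).
MGU = { Z := k, A := q(k) }, so A := q(k).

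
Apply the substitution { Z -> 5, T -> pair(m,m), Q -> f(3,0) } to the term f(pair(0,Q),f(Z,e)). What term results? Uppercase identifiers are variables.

f(pair(0,f(3,0)),f(5,e))

Replace each occurrence of Z with 5.
Replace each occurrence of Q with f(3,0).
Result: f(pair(0,f(3,0)),f(5,e)).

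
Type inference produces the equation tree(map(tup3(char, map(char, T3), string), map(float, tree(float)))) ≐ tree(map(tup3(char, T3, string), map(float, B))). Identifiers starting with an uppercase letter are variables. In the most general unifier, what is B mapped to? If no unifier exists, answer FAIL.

FAIL

Decompose tree/1: map(tup3(char, map(char, T3), string), map(float, tree(float))) ≐ map(tup3(char, T3, string), map(float, B)).
Decompose map/2: tup3(char, map(char, T3), string) ≐ tup3(char, T3, string),  map(float, tree(float)) ≐ map(float, B).
Decompose tup3/3: char ≐ char,  map(char, T3) ≐ T3,  string ≐ string.
Delete trivial equation char ≐ char.
Occurs check fails: T3 occurs in map(char, T3); the equation T3 ≐ map(char, T3) has no finite solution.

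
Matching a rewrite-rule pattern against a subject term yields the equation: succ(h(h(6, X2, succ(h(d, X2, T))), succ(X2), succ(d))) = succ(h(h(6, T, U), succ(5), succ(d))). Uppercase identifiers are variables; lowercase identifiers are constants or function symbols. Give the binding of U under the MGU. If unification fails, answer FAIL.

succ(h(d, 5, 5))

Decompose succ/1: h(h(6, X2, succ(h(d, X2, T))), succ(X2), succ(d)) = h(h(6, T, U), succ(5), succ(d)).
Decompose h/3: h(6, X2, succ(h(d, X2, T))) = h(6, T, U),  succ(X2) = succ(5),  succ(d) = succ(d).
Decompose h/3: 6 = 6,  X2 = T,  succ(h(d, X2, T)) = U.
Delete trivial equation 6 = 6.
Bind X2 := T; substituting into the 2 remaining equations that mention X2 gives: succ(h(d, T, T)) = U,  succ(T) = succ(5).
Bind U := succ(h(d, T, T)); no other remaining equation mentions U.
Decompose succ/1: T = 5.
Bind T := 5; no other remaining equation mentions T. Substituting into the earlier bindings gives X2 := 5, U := succ(h(d, 5, 5)).
Delete trivial equation succ(d) = succ(d).
MGU = { X2 -> 5, U -> succ(h(d, 5, 5)), T -> 5 }, so U -> succ(h(d, 5, 5)).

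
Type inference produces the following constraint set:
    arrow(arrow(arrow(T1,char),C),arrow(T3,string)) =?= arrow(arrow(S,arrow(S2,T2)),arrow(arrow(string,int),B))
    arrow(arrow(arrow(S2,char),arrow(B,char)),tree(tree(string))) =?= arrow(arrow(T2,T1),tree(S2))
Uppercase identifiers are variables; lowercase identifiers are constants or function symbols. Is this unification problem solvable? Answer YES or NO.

YES

Decompose arrow/2: arrow(arrow(T1,char),C) =?= arrow(S,arrow(S2,T2)),  arrow(T3,string) =?= arrow(arrow(string,int),B).
Decompose arrow/2: arrow(T1,char) =?= S,  C =?= arrow(S2,T2).
Bind S := arrow(T1,char); no other remaining equation mentions S.
Bind C := arrow(S2,T2); no other remaining equation mentions C.
Decompose arrow/2: T3 =?= arrow(string,int),  string =?= B.
Bind T3 := arrow(string,int); no other remaining equation mentions T3.
Bind B := string; substituting into the remaining equation gives: arrow(arrow(arrow(S2,char),arrow(string,char)),tree(tree(string))) =?= arrow(arrow(T2,T1),tree(S2)).
Decompose arrow/2: arrow(arrow(S2,char),arrow(string,char)) =?= arrow(T2,T1),  tree(tree(string)) =?= tree(S2).
Decompose arrow/2: arrow(S2,char) =?= T2,  arrow(string,char) =?= T1.
Bind T2 := arrow(S2,char); no other remaining equation mentions T2. Substituting into the earlier binding gives C := arrow(S2,arrow(S2,char)).
Bind T1 := arrow(string,char); no other remaining equation mentions T1. Substituting into the earlier binding gives S := arrow(arrow(string,char),char).
Decompose tree/1: tree(string) =?= S2.
Bind S2 := tree(string). Substituting into the earlier bindings gives C := arrow(tree(string),arrow(tree(string),char)), T2 := arrow(tree(string),char).
No equations remain and no clash or occurs-check failure arose, so a unifier exists.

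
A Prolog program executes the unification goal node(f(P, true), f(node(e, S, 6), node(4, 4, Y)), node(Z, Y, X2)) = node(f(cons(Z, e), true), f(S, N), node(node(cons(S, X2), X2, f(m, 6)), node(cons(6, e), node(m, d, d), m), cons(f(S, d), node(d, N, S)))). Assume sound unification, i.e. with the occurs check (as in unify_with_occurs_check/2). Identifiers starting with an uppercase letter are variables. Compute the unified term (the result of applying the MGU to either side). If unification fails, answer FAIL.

Decompose node/3: f(P, true) = f(cons(Z, e), true),  f(node(e, S, 6), node(4, 4, Y)) = f(S, N),  node(Z, Y, X2) = node(node(cons(S, X2), X2, f(m, 6)), node(cons(6, e), node(m, d, d), m), cons(f(S, d), node(d, N, S))).
Decompose f/2: P = cons(Z, e),  true = true.
Bind P := cons(Z, e); no other remaining equation mentions P.
Delete trivial equation true = true.
Decompose f/2: node(e, S, 6) = S,  node(4, 4, Y) = N.
Occurs check fails: S occurs in node(e, S, 6); the equation S = node(e, S, 6) has no finite solution.

FAIL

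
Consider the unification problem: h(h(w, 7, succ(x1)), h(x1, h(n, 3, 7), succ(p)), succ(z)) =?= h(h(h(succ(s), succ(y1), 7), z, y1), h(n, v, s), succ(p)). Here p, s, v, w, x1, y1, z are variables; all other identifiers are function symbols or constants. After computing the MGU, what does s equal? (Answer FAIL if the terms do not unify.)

Decompose h/3: h(w, 7, succ(x1)) =?= h(h(succ(s), succ(y1), 7), z, y1),  h(x1, h(n, 3, 7), succ(p)) =?= h(n, v, s),  succ(z) =?= succ(p).
Decompose h/3: w =?= h(succ(s), succ(y1), 7),  7 =?= z,  succ(x1) =?= y1.
Bind w := h(succ(s), succ(y1), 7); no other remaining equation mentions w.
Bind z := 7; substituting into the one remaining equation that mentions z gives: succ(7) =?= succ(p).
Bind y1 := succ(x1); no other remaining equation mentions y1. Substituting into the earlier binding gives w := h(succ(s), succ(succ(x1)), 7).
Decompose h/3: x1 =?= n,  h(n, 3, 7) =?= v,  succ(p) =?= s.
Bind x1 := n; no other remaining equation mentions x1. Substituting into the earlier bindings gives w := h(succ(s), succ(succ(n)), 7), y1 := succ(n).
Bind v := h(n, 3, 7); no other remaining equation mentions v.
Bind s := succ(p); no other remaining equation mentions s. Substituting into the earlier binding gives w := h(succ(succ(p)), succ(succ(n)), 7).
Decompose succ/1: 7 =?= p.
Bind p := 7. Substituting into the earlier bindings gives w := h(succ(succ(7)), succ(succ(n)), 7), s := succ(7).
MGU = { w := h(succ(succ(7)), succ(succ(n)), 7), z := 7, y1 := succ(n), x1 := n, v := h(n, 3, 7), s := succ(7), p := 7 }, so s := succ(7).

succ(7)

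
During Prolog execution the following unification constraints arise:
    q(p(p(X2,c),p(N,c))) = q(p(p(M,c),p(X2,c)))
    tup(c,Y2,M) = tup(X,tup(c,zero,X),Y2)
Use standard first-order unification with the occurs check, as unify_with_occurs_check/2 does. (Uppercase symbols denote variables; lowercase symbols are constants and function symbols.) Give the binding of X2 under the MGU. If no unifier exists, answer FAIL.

Decompose q/1: p(p(X2,c),p(N,c)) = p(p(M,c),p(X2,c)).
Decompose p/2: p(X2,c) = p(M,c),  p(N,c) = p(X2,c).
Decompose p/2: X2 = M,  c = c.
Bind X2 := M; substituting into the one remaining equation that mentions X2 gives: p(N,c) = p(M,c).
Delete trivial equation c = c.
Decompose p/2: N = M,  c = c.
Bind N := M; no other remaining equation mentions N.
Delete trivial equation c = c.
Decompose tup/3: c = X,  Y2 = tup(c,zero,X),  M = Y2.
Bind X := c; substituting into the one remaining equation that mentions X gives: Y2 = tup(c,zero,c).
Bind Y2 := tup(c,zero,c); substituting into the remaining equation gives: M = tup(c,zero,c).
Bind M := tup(c,zero,c). Substituting into the earlier bindings gives X2 := tup(c,zero,c), N := tup(c,zero,c).
MGU = { X2 ↦ tup(c,zero,c), N ↦ tup(c,zero,c), X ↦ c, Y2 ↦ tup(c,zero,c), M ↦ tup(c,zero,c) }, so X2 ↦ tup(c,zero,c).

tup(c,zero,c)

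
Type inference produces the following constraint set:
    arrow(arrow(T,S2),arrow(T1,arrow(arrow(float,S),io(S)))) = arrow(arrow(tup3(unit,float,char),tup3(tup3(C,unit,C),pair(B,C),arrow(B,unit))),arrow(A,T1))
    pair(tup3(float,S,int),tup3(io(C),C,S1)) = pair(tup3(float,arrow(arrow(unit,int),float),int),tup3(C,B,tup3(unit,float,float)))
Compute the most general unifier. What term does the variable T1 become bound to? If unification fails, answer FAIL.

Decompose arrow/2: arrow(T,S2) = arrow(tup3(unit,float,char),tup3(tup3(C,unit,C),pair(B,C),arrow(B,unit))),  arrow(T1,arrow(arrow(float,S),io(S))) = arrow(A,T1).
Decompose arrow/2: T = tup3(unit,float,char),  S2 = tup3(tup3(C,unit,C),pair(B,C),arrow(B,unit)).
Bind T := tup3(unit,float,char); no other remaining equation mentions T.
Bind S2 := tup3(tup3(C,unit,C),pair(B,C),arrow(B,unit)); no other remaining equation mentions S2.
Decompose arrow/2: T1 = A,  arrow(arrow(float,S),io(S)) = T1.
Bind T1 := A; substituting into the one remaining equation that mentions T1 gives: arrow(arrow(float,S),io(S)) = A.
Bind A := arrow(arrow(float,S),io(S)); no other remaining equation mentions A. Substituting into the earlier binding gives T1 := arrow(arrow(float,S),io(S)).
Decompose pair/2: tup3(float,S,int) = tup3(float,arrow(arrow(unit,int),float),int),  tup3(io(C),C,S1) = tup3(C,B,tup3(unit,float,float)).
Decompose tup3/3: float = float,  S = arrow(arrow(unit,int),float),  int = int.
Delete trivial equation float = float.
Bind S := arrow(arrow(unit,int),float); no other remaining equation mentions S. Substituting into the earlier bindings gives T1 := arrow(arrow(float,arrow(arrow(unit,int),float)),io(arrow(arrow(unit,int),float))), A := arrow(arrow(float,arrow(arrow(unit,int),float)),io(arrow(arrow(unit,int),float))).
Delete trivial equation int = int.
Decompose tup3/3: io(C) = C,  C = B,  S1 = tup3(unit,float,float).
Occurs check fails: C occurs in io(C); the equation C = io(C) has no finite solution.

FAIL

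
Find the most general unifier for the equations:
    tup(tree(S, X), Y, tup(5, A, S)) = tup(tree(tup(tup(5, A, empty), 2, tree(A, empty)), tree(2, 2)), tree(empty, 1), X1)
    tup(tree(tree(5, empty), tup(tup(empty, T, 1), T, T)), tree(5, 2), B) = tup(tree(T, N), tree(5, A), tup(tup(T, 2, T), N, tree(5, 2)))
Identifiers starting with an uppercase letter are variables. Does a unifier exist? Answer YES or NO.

YES

Decompose tup/3: tree(S, X) = tree(tup(tup(5, A, empty), 2, tree(A, empty)), tree(2, 2)),  Y = tree(empty, 1),  tup(5, A, S) = X1.
Decompose tree/2: S = tup(tup(5, A, empty), 2, tree(A, empty)),  X = tree(2, 2).
Bind S := tup(tup(5, A, empty), 2, tree(A, empty)); substituting into the one remaining equation that mentions S gives: tup(5, A, tup(tup(5, A, empty), 2, tree(A, empty))) = X1.
Bind X := tree(2, 2); no other remaining equation mentions X.
Bind Y := tree(empty, 1); no other remaining equation mentions Y.
Bind X1 := tup(5, A, tup(tup(5, A, empty), 2, tree(A, empty))); no other remaining equation mentions X1.
Decompose tup/3: tree(tree(5, empty), tup(tup(empty, T, 1), T, T)) = tree(T, N),  tree(5, 2) = tree(5, A),  B = tup(tup(T, 2, T), N, tree(5, 2)).
Decompose tree/2: tree(5, empty) = T,  tup(tup(empty, T, 1), T, T) = N.
Bind T := tree(5, empty); substituting into the 2 remaining equations that mention T gives: tup(tup(empty, tree(5, empty), 1), tree(5, empty), tree(5, empty)) = N,  B = tup(tup(tree(5, empty), 2, tree(5, empty)), N, tree(5, 2)).
Bind N := tup(tup(empty, tree(5, empty), 1), tree(5, empty), tree(5, empty)); substituting into the one remaining equation that mentions N gives: B = tup(tup(tree(5, empty), 2, tree(5, empty)), tup(tup(empty, tree(5, empty), 1), tree(5, empty), tree(5, empty)), tree(5, 2)).
Decompose tree/2: 5 = 5,  2 = A.
Delete trivial equation 5 = 5.
Bind A := 2; no other remaining equation mentions A. Substituting into the earlier bindings gives S := tup(tup(5, 2, empty), 2, tree(2, empty)), X1 := tup(5, 2, tup(tup(5, 2, empty), 2, tree(2, empty))).
Bind B := tup(tup(tree(5, empty), 2, tree(5, empty)), tup(tup(empty, tree(5, empty), 1), tree(5, empty), tree(5, empty)), tree(5, 2)).
No equations remain and no clash or occurs-check failure arose, so a unifier exists.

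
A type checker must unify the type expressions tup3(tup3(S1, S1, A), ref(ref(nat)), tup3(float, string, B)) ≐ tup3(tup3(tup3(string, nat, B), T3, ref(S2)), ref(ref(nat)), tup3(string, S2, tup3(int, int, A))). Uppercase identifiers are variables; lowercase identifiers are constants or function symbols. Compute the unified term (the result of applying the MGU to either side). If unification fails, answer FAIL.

FAIL

Decompose tup3/3: tup3(S1, S1, A) ≐ tup3(tup3(string, nat, B), T3, ref(S2)),  ref(ref(nat)) ≐ ref(ref(nat)),  tup3(float, string, B) ≐ tup3(string, S2, tup3(int, int, A)).
Decompose tup3/3: S1 ≐ tup3(string, nat, B),  S1 ≐ T3,  A ≐ ref(S2).
Bind S1 := tup3(string, nat, B); substituting into the one remaining equation that mentions S1 gives: tup3(string, nat, B) ≐ T3.
Bind T3 := tup3(string, nat, B); no other remaining equation mentions T3.
Bind A := ref(S2); substituting into the one remaining equation that mentions A gives: tup3(float, string, B) ≐ tup3(string, S2, tup3(int, int, ref(S2))).
Delete trivial equation ref(ref(nat)) ≐ ref(ref(nat)).
Decompose tup3/3: float ≐ string,  string ≐ S2,  B ≐ tup3(int, int, ref(S2)).
Clash: constants float and string differ; no unifier exists.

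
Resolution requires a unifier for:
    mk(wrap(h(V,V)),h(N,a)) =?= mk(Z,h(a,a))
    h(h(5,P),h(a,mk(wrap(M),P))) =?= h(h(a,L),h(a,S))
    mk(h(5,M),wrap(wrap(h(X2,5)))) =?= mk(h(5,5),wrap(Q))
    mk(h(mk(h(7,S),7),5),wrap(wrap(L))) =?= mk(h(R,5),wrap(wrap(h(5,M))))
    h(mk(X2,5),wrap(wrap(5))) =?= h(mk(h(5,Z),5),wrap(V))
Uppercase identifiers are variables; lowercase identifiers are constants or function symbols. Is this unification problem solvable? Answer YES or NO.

Decompose mk/2: wrap(h(V,V)) =?= Z,  h(N,a) =?= h(a,a).
Bind Z := wrap(h(V,V)); substituting into the one remaining equation that mentions Z gives: h(mk(X2,5),wrap(wrap(5))) =?= h(mk(h(5,wrap(h(V,V))),5),wrap(V)).
Decompose h/2: N =?= a,  a =?= a.
Bind N := a; no other remaining equation mentions N.
Delete trivial equation a =?= a.
Decompose h/2: h(5,P) =?= h(a,L),  h(a,mk(wrap(M),P)) =?= h(a,S).
Decompose h/2: 5 =?= a,  P =?= L.
Clash: constants 5 and a differ; no unifier exists.

NO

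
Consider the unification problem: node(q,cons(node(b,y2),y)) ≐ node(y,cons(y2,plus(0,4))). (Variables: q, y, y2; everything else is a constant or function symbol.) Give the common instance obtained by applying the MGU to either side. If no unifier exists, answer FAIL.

FAIL

Decompose node/2: q ≐ y,  cons(node(b,y2),y) ≐ cons(y2,plus(0,4)).
Bind q := y; no other remaining equation mentions q.
Decompose cons/2: node(b,y2) ≐ y2,  y ≐ plus(0,4).
Occurs check fails: y2 occurs in node(b,y2); the equation y2 ≐ node(b,y2) has no finite solution.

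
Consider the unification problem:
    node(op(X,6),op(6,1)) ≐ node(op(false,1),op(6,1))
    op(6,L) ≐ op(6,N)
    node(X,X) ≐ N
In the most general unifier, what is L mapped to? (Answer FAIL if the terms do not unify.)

FAIL

Decompose node/2: op(X,6) ≐ op(false,1),  op(6,1) ≐ op(6,1).
Decompose op/2: X ≐ false,  6 ≐ 1.
Bind X := false; substituting into the one remaining equation that mentions X gives: node(false,false) ≐ N.
Clash: constants 6 and 1 differ; no unifier exists.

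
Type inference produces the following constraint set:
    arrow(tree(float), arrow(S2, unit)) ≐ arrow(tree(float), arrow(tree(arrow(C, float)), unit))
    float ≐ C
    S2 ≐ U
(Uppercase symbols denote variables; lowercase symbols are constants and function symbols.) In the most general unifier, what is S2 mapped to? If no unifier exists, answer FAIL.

Decompose arrow/2: tree(float) ≐ tree(float),  arrow(S2, unit) ≐ arrow(tree(arrow(C, float)), unit).
Delete trivial equation tree(float) ≐ tree(float).
Decompose arrow/2: S2 ≐ tree(arrow(C, float)),  unit ≐ unit.
Bind S2 := tree(arrow(C, float)); substituting into the one remaining equation that mentions S2 gives: tree(arrow(C, float)) ≐ U.
Delete trivial equation unit ≐ unit.
Bind C := float; substituting into the remaining equation gives: tree(arrow(float, float)) ≐ U. Substituting into the earlier binding gives S2 := tree(arrow(float, float)).
Bind U := tree(arrow(float, float)).
MGU = { S2 ↦ tree(arrow(float, float)), C ↦ float, U ↦ tree(arrow(float, float)) }, so S2 ↦ tree(arrow(float, float)).

tree(arrow(float, float))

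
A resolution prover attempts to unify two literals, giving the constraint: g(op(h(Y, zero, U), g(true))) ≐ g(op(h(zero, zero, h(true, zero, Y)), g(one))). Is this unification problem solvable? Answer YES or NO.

NO

Decompose g/1: op(h(Y, zero, U), g(true)) ≐ op(h(zero, zero, h(true, zero, Y)), g(one)).
Decompose op/2: h(Y, zero, U) ≐ h(zero, zero, h(true, zero, Y)),  g(true) ≐ g(one).
Decompose h/3: Y ≐ zero,  zero ≐ zero,  U ≐ h(true, zero, Y).
Bind Y := zero; substituting into the one remaining equation that mentions Y gives: U ≐ h(true, zero, zero).
Delete trivial equation zero ≐ zero.
Bind U := h(true, zero, zero); no other remaining equation mentions U.
Decompose g/1: true ≐ one.
Clash: constants true and one differ; no unifier exists.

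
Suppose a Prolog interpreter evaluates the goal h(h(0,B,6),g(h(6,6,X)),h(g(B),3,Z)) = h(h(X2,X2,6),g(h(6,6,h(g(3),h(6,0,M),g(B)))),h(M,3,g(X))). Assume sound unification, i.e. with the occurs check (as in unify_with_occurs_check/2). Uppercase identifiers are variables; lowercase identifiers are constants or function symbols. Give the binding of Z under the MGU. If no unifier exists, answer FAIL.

Decompose h/3: h(0,B,6) = h(X2,X2,6),  g(h(6,6,X)) = g(h(6,6,h(g(3),h(6,0,M),g(B)))),  h(g(B),3,Z) = h(M,3,g(X)).
Decompose h/3: 0 = X2,  B = X2,  6 = 6.
Bind X2 := 0; substituting into the one remaining equation that mentions X2 gives: B = 0.
Bind B := 0; substituting into the 2 remaining equations that mention B gives: g(h(6,6,X)) = g(h(6,6,h(g(3),h(6,0,M),g(0)))),  h(g(0),3,Z) = h(M,3,g(X)).
Delete trivial equation 6 = 6.
Decompose g/1: h(6,6,X) = h(6,6,h(g(3),h(6,0,M),g(0))).
Decompose h/3: 6 = 6,  6 = 6,  X = h(g(3),h(6,0,M),g(0)).
Delete trivial equation 6 = 6.
Delete trivial equation 6 = 6.
Bind X := h(g(3),h(6,0,M),g(0)); substituting into the remaining equation gives: h(g(0),3,Z) = h(M,3,g(h(g(3),h(6,0,M),g(0)))).
Decompose h/3: g(0) = M,  3 = 3,  Z = g(h(g(3),h(6,0,M),g(0))).
Bind M := g(0); substituting into the one remaining equation that mentions M gives: Z = g(h(g(3),h(6,0,g(0)),g(0))). Substituting into the earlier binding gives X := h(g(3),h(6,0,g(0)),g(0)).
Delete trivial equation 3 = 3.
Bind Z := g(h(g(3),h(6,0,g(0)),g(0))).
MGU = { X2 -> 0, B -> 0, X -> h(g(3),h(6,0,g(0)),g(0)), M -> g(0), Z -> g(h(g(3),h(6,0,g(0)),g(0))) }, so Z -> g(h(g(3),h(6,0,g(0)),g(0))).

g(h(g(3),h(6,0,g(0)),g(0)))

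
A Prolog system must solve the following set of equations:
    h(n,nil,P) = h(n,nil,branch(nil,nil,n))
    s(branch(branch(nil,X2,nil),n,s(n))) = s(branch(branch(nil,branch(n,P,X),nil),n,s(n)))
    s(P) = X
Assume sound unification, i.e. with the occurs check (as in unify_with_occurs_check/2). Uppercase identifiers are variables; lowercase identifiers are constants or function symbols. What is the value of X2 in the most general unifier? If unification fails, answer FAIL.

Decompose h/3: n = n,  nil = nil,  P = branch(nil,nil,n).
Delete trivial equation n = n.
Delete trivial equation nil = nil.
Bind P := branch(nil,nil,n); substituting into the remaining equations gives: s(branch(branch(nil,X2,nil),n,s(n))) = s(branch(branch(nil,branch(n,branch(nil,nil,n),X),nil),n,s(n))),  s(branch(nil,nil,n)) = X.
Decompose s/1: branch(branch(nil,X2,nil),n,s(n)) = branch(branch(nil,branch(n,branch(nil,nil,n),X),nil),n,s(n)).
Decompose branch/3: branch(nil,X2,nil) = branch(nil,branch(n,branch(nil,nil,n),X),nil),  n = n,  s(n) = s(n).
Decompose branch/3: nil = nil,  X2 = branch(n,branch(nil,nil,n),X),  nil = nil.
Delete trivial equation nil = nil.
Bind X2 := branch(n,branch(nil,nil,n),X); no other remaining equation mentions X2.
Delete trivial equation nil = nil.
Delete trivial equation n = n.
Delete trivial equation s(n) = s(n).
Bind X := s(branch(nil,nil,n)). Substituting into the earlier binding gives X2 := branch(n,branch(nil,nil,n),s(branch(nil,nil,n))).
MGU = { P -> branch(nil,nil,n), X2 -> branch(n,branch(nil,nil,n),s(branch(nil,nil,n))), X -> s(branch(nil,nil,n)) }, so X2 -> branch(n,branch(nil,nil,n),s(branch(nil,nil,n))).

branch(n,branch(nil,nil,n),s(branch(nil,nil,n)))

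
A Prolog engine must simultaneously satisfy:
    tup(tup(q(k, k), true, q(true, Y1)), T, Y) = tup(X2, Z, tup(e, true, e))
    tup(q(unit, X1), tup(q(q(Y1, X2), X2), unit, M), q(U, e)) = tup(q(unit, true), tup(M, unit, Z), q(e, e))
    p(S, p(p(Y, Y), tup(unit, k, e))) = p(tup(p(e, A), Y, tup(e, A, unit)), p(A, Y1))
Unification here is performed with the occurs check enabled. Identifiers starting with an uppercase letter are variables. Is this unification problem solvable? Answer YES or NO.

YES

Decompose tup/3: tup(q(k, k), true, q(true, Y1)) = X2,  T = Z,  Y = tup(e, true, e).
Bind X2 := tup(q(k, k), true, q(true, Y1)); substituting into the one remaining equation that mentions X2 gives: tup(q(unit, X1), tup(q(q(Y1, tup(q(k, k), true, q(true, Y1))), tup(q(k, k), true, q(true, Y1))), unit, M), q(U, e)) = tup(q(unit, true), tup(M, unit, Z), q(e, e)).
Bind T := Z; no other remaining equation mentions T.
Bind Y := tup(e, true, e); substituting into the one remaining equation that mentions Y gives: p(S, p(p(tup(e, true, e), tup(e, true, e)), tup(unit, k, e))) = p(tup(p(e, A), tup(e, true, e), tup(e, A, unit)), p(A, Y1)).
Decompose tup/3: q(unit, X1) = q(unit, true),  tup(q(q(Y1, tup(q(k, k), true, q(true, Y1))), tup(q(k, k), true, q(true, Y1))), unit, M) = tup(M, unit, Z),  q(U, e) = q(e, e).
Decompose q/2: unit = unit,  X1 = true.
Delete trivial equation unit = unit.
Bind X1 := true; no other remaining equation mentions X1.
Decompose tup/3: q(q(Y1, tup(q(k, k), true, q(true, Y1))), tup(q(k, k), true, q(true, Y1))) = M,  unit = unit,  M = Z.
Bind M := q(q(Y1, tup(q(k, k), true, q(true, Y1))), tup(q(k, k), true, q(true, Y1))); substituting into the one remaining equation that mentions M gives: q(q(Y1, tup(q(k, k), true, q(true, Y1))), tup(q(k, k), true, q(true, Y1))) = Z.
Delete trivial equation unit = unit.
Bind Z := q(q(Y1, tup(q(k, k), true, q(true, Y1))), tup(q(k, k), true, q(true, Y1))); no other remaining equation mentions Z. Substituting into the earlier binding gives T := q(q(Y1, tup(q(k, k), true, q(true, Y1))), tup(q(k, k), true, q(true, Y1))).
Decompose q/2: U = e,  e = e.
Bind U := e; no other remaining equation mentions U.
Delete trivial equation e = e.
Decompose p/2: S = tup(p(e, A), tup(e, true, e), tup(e, A, unit)),  p(p(tup(e, true, e), tup(e, true, e)), tup(unit, k, e)) = p(A, Y1).
Bind S := tup(p(e, A), tup(e, true, e), tup(e, A, unit)); no other remaining equation mentions S.
Decompose p/2: p(tup(e, true, e), tup(e, true, e)) = A,  tup(unit, k, e) = Y1.
Bind A := p(tup(e, true, e), tup(e, true, e)); no other remaining equation mentions A. Substituting into the earlier binding gives S := tup(p(e, p(tup(e, true, e), tup(e, true, e))), tup(e, true, e), tup(e, p(tup(e, true, e), tup(e, true, e)), unit)).
Bind Y1 := tup(unit, k, e). Substituting into the earlier bindings gives X2 := tup(q(k, k), true, q(true, tup(unit, k, e))), T := q(q(tup(unit, k, e), tup(q(k, k), true, q(true, tup(unit, k, e)))), tup(q(k, k), true, q(true, tup(unit, k, e)))), M := q(q(tup(unit, k, e), tup(q(k, k), true, q(true, tup(unit, k, e)))), tup(q(k, k), true, q(true, tup(unit, k, e)))), Z := q(q(tup(unit, k, e), tup(q(k, k), true, q(true, tup(unit, k, e)))), tup(q(k, k), true, q(true, tup(unit, k, e)))).
No equations remain and no clash or occurs-check failure arose, so a unifier exists.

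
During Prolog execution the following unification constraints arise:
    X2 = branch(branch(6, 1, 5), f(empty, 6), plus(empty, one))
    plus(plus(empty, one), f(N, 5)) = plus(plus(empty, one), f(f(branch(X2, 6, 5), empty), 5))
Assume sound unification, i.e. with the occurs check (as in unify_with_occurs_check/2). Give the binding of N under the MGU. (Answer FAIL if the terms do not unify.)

f(branch(branch(branch(6, 1, 5), f(empty, 6), plus(empty, one)), 6, 5), empty)

Bind X2 := branch(branch(6, 1, 5), f(empty, 6), plus(empty, one)); substituting into the remaining equation gives: plus(plus(empty, one), f(N, 5)) = plus(plus(empty, one), f(f(branch(branch(branch(6, 1, 5), f(empty, 6), plus(empty, one)), 6, 5), empty), 5)).
Decompose plus/2: plus(empty, one) = plus(empty, one),  f(N, 5) = f(f(branch(branch(branch(6, 1, 5), f(empty, 6), plus(empty, one)), 6, 5), empty), 5).
Delete trivial equation plus(empty, one) = plus(empty, one).
Decompose f/2: N = f(branch(branch(branch(6, 1, 5), f(empty, 6), plus(empty, one)), 6, 5), empty),  5 = 5.
Bind N := f(branch(branch(branch(6, 1, 5), f(empty, 6), plus(empty, one)), 6, 5), empty); no other remaining equation mentions N.
Delete trivial equation 5 = 5.
MGU = { X2 ↦ branch(branch(6, 1, 5), f(empty, 6), plus(empty, one)), N ↦ f(branch(branch(branch(6, 1, 5), f(empty, 6), plus(empty, one)), 6, 5), empty) }, so N ↦ f(branch(branch(branch(6, 1, 5), f(empty, 6), plus(empty, one)), 6, 5), empty).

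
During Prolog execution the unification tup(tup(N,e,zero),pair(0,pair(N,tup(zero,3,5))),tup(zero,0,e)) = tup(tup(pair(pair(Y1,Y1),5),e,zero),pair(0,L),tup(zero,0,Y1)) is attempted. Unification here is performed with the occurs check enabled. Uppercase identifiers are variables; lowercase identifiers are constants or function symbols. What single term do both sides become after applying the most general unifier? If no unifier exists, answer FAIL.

Decompose tup/3: tup(N,e,zero) = tup(pair(pair(Y1,Y1),5),e,zero),  pair(0,pair(N,tup(zero,3,5))) = pair(0,L),  tup(zero,0,e) = tup(zero,0,Y1).
Decompose tup/3: N = pair(pair(Y1,Y1),5),  e = e,  zero = zero.
Bind N := pair(pair(Y1,Y1),5); substituting into the one remaining equation that mentions N gives: pair(0,pair(pair(pair(Y1,Y1),5),tup(zero,3,5))) = pair(0,L).
Delete trivial equation e = e.
Delete trivial equation zero = zero.
Decompose pair/2: 0 = 0,  pair(pair(pair(Y1,Y1),5),tup(zero,3,5)) = L.
Delete trivial equation 0 = 0.
Bind L := pair(pair(pair(Y1,Y1),5),tup(zero,3,5)); no other remaining equation mentions L.
Decompose tup/3: zero = zero,  0 = 0,  e = Y1.
Delete trivial equation zero = zero.
Delete trivial equation 0 = 0.
Bind Y1 := e. Substituting into the earlier bindings gives N := pair(pair(e,e),5), L := pair(pair(pair(e,e),5),tup(zero,3,5)).
Applying the MGU to either side gives tup(tup(pair(pair(e,e),5),e,zero),pair(0,pair(pair(pair(e,e),5),tup(zero,3,5))),tup(zero,0,e)).

tup(tup(pair(pair(e,e),5),e,zero),pair(0,pair(pair(pair(e,e),5),tup(zero,3,5))),tup(zero,0,e))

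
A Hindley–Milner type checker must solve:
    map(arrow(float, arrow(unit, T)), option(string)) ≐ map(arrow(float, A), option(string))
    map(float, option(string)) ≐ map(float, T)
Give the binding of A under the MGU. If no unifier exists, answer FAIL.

Decompose map/2: arrow(float, arrow(unit, T)) ≐ arrow(float, A),  option(string) ≐ option(string).
Decompose arrow/2: float ≐ float,  arrow(unit, T) ≐ A.
Delete trivial equation float ≐ float.
Bind A := arrow(unit, T); no other remaining equation mentions A.
Delete trivial equation option(string) ≐ option(string).
Decompose map/2: float ≐ float,  option(string) ≐ T.
Delete trivial equation float ≐ float.
Bind T := option(string). Substituting into the earlier binding gives A := arrow(unit, option(string)).
MGU = { A -> arrow(unit, option(string)), T -> option(string) }, so A -> arrow(unit, option(string)).

arrow(unit, option(string))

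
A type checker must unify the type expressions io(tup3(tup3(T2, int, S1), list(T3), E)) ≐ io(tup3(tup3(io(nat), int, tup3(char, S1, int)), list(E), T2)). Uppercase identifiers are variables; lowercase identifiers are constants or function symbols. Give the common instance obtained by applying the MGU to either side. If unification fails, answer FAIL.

Decompose io/1: tup3(tup3(T2, int, S1), list(T3), E) ≐ tup3(tup3(io(nat), int, tup3(char, S1, int)), list(E), T2).
Decompose tup3/3: tup3(T2, int, S1) ≐ tup3(io(nat), int, tup3(char, S1, int)),  list(T3) ≐ list(E),  E ≐ T2.
Decompose tup3/3: T2 ≐ io(nat),  int ≐ int,  S1 ≐ tup3(char, S1, int).
Bind T2 := io(nat); substituting into the one remaining equation that mentions T2 gives: E ≐ io(nat).
Delete trivial equation int ≐ int.
Occurs check fails: S1 occurs in tup3(char, S1, int); the equation S1 ≐ tup3(char, S1, int) has no finite solution.

FAIL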